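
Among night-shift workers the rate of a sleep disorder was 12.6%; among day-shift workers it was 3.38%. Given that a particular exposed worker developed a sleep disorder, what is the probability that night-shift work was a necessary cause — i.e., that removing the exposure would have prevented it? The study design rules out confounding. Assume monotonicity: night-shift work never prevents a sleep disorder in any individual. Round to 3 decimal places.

p₁ = 0.126, p₀ = 0.0338.
Under exogeneity and monotonicity, PN = (p₁ − p₀) / p₁.
PN = (0.126 − 0.0338) / 0.126 = 0.0922 / 0.126 ≈ 0.7317

PN ≈ 0.732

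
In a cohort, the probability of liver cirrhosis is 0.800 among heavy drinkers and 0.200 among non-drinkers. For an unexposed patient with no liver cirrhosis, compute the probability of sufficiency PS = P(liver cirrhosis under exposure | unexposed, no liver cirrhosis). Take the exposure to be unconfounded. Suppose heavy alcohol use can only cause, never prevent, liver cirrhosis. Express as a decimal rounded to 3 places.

Let p₁ = 0.8, p₀ = 0.2.
Under exogeneity and monotonicity, PS = (p₁ − p₀) / (1 − p₀).
PS = (0.8 − 0.2) / (1 − 0.2) = 0.6 / 0.8 ≈ 0.7500

PS ≈ 0.750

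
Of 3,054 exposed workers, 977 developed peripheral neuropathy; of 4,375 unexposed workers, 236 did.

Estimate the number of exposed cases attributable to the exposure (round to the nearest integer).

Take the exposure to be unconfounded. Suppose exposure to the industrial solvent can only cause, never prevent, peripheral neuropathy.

about 812 cases

p₁ = P(outcome | exposed) = 977/3054 = 0.31991
p₀ = P(outcome | unexposed) = 236/4375 = 0.053943
PN = (p₁ − p₀)/p₁ = (0.31991 − 0.053943) / 0.31991 ≈ 0.83138.
Attributable cases ≈ PN × (exposed cases) = 0.83138 × 977 ≈ 812.26.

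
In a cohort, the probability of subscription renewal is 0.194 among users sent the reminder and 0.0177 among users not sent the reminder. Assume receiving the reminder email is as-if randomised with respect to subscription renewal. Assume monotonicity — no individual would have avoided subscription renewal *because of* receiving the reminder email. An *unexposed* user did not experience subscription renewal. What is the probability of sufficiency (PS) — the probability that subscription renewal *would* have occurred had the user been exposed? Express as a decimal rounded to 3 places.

PS ≈ 0.179

Let p₁ = 0.194, p₀ = 0.0177.
Under exogeneity and monotonicity, PS = (p₁ − p₀) / (1 − p₀).
PS = (0.194 − 0.0177) / (1 − 0.0177) = 0.1763 / 0.9823 ≈ 0.1795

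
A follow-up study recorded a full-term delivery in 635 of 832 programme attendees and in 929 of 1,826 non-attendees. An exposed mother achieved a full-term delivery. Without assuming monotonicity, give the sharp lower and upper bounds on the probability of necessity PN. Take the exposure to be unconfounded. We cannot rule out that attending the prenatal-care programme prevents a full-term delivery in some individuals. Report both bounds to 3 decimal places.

p₁ = P(outcome | exposed) = 635/832 = 0.76322
p₀ = P(outcome | unexposed) = 929/1826 = 0.50876
Under exogeneity alone the bounds on PN are max{0,(p₁−p₀)/p₁} ≤ PN ≤ min{1,(1−p₀)/p₁}.
  lower = (p₁ − p₀)/p₁ = 0.25446 / 0.76322 ≈ 0.3334
  upper = min{1, (1 − p₀)/p₁} = 0.49124 / 0.76322 ≈ 0.6436

0.333 ≤ PN ≤ 0.644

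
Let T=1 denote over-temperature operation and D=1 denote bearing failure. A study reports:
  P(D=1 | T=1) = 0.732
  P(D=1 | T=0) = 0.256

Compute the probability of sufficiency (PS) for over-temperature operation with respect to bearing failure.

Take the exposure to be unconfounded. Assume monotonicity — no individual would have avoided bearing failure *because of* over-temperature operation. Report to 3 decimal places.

PS ≈ 0.640

Let p₁ = 0.732, p₀ = 0.256.
Under exogeneity and monotonicity, PS = (p₁ − p₀) / (1 − p₀).
PS = (0.732 − 0.256) / (1 − 0.256) = 0.476 / 0.744 ≈ 0.6398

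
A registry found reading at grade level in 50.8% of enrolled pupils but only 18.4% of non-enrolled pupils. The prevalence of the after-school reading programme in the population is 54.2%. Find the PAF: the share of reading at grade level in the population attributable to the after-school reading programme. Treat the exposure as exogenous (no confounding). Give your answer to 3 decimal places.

p₁ = 0.508, p₀ = 0.184.
Overall risk P(Y=1) = π·p₁ + (1−π)·p₀ = 0.542×0.508 + 0.458×0.184 = 0.35961.
Under exogeneity, PAF = [P(Y=1) − p₀] / P(Y=1).
PAF = (0.35961 − 0.184) / 0.35961 ≈ 0.4883

PAF ≈ 0.488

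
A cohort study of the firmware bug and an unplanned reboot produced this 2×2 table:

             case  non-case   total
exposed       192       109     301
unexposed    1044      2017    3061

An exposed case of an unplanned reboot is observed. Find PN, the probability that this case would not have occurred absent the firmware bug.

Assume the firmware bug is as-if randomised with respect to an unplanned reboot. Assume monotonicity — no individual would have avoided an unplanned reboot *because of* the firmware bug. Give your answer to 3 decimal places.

p₁ = P(outcome | exposed) = 192/301 = 0.63787
p₀ = P(outcome | unexposed) = 1044/3061 = 0.34107
Under exogeneity and monotonicity, PN = (p₁ − p₀) / p₁.
PN = (0.63787 − 0.34107) / 0.63787 = 0.29681 / 0.63787 ≈ 0.4653

PN ≈ 0.465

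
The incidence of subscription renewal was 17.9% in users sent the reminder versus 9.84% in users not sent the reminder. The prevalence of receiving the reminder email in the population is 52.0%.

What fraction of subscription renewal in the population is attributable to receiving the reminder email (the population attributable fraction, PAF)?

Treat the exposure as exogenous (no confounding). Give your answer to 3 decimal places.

PAF ≈ 0.299

p₁ = 0.179, p₀ = 0.0984.
Overall risk P(Y=1) = π·p₁ + (1−π)·p₀ = 0.52×0.179 + 0.48×0.0984 = 0.14031.
Under exogeneity, PAF = [P(Y=1) − p₀] / P(Y=1).
PAF = (0.14031 − 0.0984) / 0.14031 ≈ 0.2987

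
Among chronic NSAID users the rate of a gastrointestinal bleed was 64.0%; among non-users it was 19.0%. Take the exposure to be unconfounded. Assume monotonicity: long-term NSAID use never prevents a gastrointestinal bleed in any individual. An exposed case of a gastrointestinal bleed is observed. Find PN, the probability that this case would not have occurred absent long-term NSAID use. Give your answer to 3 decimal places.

PN ≈ 0.703

p₁ = 0.64, p₀ = 0.19.
Under exogeneity and monotonicity, PN = (p₁ − p₀) / p₁.
PN = (0.64 − 0.19) / 0.64 = 0.45 / 0.64 ≈ 0.7031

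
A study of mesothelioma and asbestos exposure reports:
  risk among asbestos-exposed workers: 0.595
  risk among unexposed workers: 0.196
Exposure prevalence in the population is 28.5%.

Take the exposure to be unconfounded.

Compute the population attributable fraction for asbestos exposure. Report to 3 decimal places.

PAF ≈ 0.367

Let p₁ = 0.595, p₀ = 0.196.
Overall risk P(Y=1) = π·p₁ + (1−π)·p₀ = 0.285×0.595 + 0.715×0.196 = 0.30971.
Under exogeneity, PAF = [P(Y=1) − p₀] / P(Y=1).
PAF = (0.30971 − 0.196) / 0.30971 ≈ 0.3672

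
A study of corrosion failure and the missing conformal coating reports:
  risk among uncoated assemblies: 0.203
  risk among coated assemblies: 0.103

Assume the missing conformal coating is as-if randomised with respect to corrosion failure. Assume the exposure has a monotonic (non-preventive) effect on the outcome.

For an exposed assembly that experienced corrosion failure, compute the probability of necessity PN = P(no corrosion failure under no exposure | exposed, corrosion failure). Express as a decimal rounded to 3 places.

Let p₁ = 0.203, p₀ = 0.103.
Under exogeneity and monotonicity, PN = (p₁ − p₀) / p₁.
PN = (0.203 − 0.103) / 0.203 = 0.1 / 0.203 ≈ 0.4926

PN ≈ 0.493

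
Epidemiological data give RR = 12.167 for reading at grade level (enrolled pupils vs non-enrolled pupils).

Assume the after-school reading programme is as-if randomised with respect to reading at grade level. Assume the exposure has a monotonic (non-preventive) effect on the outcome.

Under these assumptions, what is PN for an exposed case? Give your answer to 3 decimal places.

Under exogeneity and monotonicity, PN = (RR − 1) / RR = 1 − 1/RR.
PN = (12.167 − 1) / 12.167 = 11.17 / 12.167 ≈ 0.9178

PN ≈ 0.918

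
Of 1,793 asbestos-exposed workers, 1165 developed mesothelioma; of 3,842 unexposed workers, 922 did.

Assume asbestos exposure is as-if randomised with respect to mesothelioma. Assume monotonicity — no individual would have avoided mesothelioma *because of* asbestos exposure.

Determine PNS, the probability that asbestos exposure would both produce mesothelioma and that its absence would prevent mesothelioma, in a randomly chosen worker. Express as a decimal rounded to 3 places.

PNS ≈ 0.410

p₁ = P(outcome | exposed) = 1165/1793 = 0.64975
p₀ = P(outcome | unexposed) = 922/3842 = 0.23998
Under exogeneity and monotonicity, PNS = p₁ − p₀.
PNS = 0.64975 − 0.23998 = 0.40977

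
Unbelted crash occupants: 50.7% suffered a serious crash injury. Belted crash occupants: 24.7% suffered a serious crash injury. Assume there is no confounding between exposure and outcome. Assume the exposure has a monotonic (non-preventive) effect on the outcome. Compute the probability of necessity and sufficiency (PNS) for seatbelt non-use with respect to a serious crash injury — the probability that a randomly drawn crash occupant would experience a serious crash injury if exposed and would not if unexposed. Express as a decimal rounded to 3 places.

p₁ = 0.507, p₀ = 0.247.
Under exogeneity and monotonicity, PNS = p₁ − p₀.
PNS = 0.507 − 0.247 = 0.26

PNS ≈ 0.260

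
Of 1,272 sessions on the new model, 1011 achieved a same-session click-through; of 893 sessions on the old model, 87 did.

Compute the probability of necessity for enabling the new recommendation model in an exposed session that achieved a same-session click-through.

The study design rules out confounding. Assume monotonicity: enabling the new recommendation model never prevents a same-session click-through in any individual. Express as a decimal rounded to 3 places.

p₁ = P(outcome | exposed) = 1011/1272 = 0.79481
p₀ = P(outcome | unexposed) = 87/893 = 0.097424
Under exogeneity and monotonicity, PN = (p₁ − p₀) / p₁.
PN = (0.79481 − 0.097424) / 0.79481 = 0.69739 / 0.79481 ≈ 0.8774

PN ≈ 0.877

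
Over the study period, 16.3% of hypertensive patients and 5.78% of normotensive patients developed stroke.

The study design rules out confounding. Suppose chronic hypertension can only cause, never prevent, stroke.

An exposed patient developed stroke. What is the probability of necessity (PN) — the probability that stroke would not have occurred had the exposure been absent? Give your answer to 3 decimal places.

p₁ = 0.163, p₀ = 0.0578.
Under exogeneity and monotonicity, PN = (p₁ − p₀) / p₁.
PN = (0.163 − 0.0578) / 0.163 = 0.1052 / 0.163 ≈ 0.6454

PN ≈ 0.645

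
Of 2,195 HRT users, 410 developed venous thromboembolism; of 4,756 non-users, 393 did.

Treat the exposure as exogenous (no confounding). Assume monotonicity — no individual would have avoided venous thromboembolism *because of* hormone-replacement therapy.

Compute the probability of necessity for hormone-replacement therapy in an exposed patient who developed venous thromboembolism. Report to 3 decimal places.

PN ≈ 0.558

p₁ = P(outcome | exposed) = 410/2195 = 0.18679
p₀ = P(outcome | unexposed) = 393/4756 = 0.082632
Under exogeneity and monotonicity, PN = (p₁ − p₀) / p₁.
PN = (0.18679 − 0.082632) / 0.18679 = 0.10416 / 0.18679 ≈ 0.5576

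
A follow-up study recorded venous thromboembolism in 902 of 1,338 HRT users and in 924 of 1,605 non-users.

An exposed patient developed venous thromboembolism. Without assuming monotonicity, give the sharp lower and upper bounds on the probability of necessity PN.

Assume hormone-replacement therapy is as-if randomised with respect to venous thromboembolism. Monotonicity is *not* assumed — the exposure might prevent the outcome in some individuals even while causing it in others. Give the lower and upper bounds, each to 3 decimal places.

p₁ = P(outcome | exposed) = 902/1338 = 0.67414
p₀ = P(outcome | unexposed) = 924/1605 = 0.5757
Under exogeneity alone the bounds on PN are max{0,(p₁−p₀)/p₁} ≤ PN ≤ min{1,(1−p₀)/p₁}.
  lower = (p₁ − p₀)/p₁ = 0.09844 / 0.67414 ≈ 0.1460
  upper = min{1, (1 − p₀)/p₁} = 0.4243 / 0.67414 ≈ 0.6294

0.146 ≤ PN ≤ 0.629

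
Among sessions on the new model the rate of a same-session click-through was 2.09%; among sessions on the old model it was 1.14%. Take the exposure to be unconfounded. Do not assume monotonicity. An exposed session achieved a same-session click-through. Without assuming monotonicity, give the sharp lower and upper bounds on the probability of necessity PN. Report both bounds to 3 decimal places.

0.455 ≤ PN ≤ 1.000

p₁ = 0.0209, p₀ = 0.0114.
Under exogeneity alone the bounds on PN are max{0,(p₁−p₀)/p₁} ≤ PN ≤ min{1,(1−p₀)/p₁}.
  lower = (p₁ − p₀)/p₁ = 0.0095 / 0.0209 ≈ 0.4545
  upper = min{1, (1 − p₀)/p₁} = 0.9886 / 0.0209 ≈ 47.3014 → capped at 1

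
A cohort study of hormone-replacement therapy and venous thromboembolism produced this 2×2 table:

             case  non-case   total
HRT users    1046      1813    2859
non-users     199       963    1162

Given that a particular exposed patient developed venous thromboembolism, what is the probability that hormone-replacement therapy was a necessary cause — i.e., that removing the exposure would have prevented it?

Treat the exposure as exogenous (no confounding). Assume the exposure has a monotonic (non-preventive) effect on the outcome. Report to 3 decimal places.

p₁ = P(outcome | exposed) = 1046/2859 = 0.36586
p₀ = P(outcome | unexposed) = 199/1162 = 0.17126
Under exogeneity and monotonicity, PN = (p₁ − p₀) / p₁.
PN = (0.36586 − 0.17126) / 0.36586 = 0.19461 / 0.36586 ≈ 0.5319

PN ≈ 0.532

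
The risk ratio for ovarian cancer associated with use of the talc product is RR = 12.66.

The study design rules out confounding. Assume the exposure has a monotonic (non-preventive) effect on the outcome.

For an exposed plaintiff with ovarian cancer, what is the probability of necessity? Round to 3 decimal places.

PN ≈ 0.921

Under exogeneity and monotonicity, PN = (RR − 1) / RR = 1 − 1/RR.
PN = (12.66 − 1) / 12.66 = 11.66 / 12.66 ≈ 0.9210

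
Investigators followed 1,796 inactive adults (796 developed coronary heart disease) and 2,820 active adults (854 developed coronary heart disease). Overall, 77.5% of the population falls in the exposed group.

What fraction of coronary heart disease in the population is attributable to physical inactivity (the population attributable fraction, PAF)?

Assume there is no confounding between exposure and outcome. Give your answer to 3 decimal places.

PAF ≈ 0.264

p₁ = P(outcome | exposed) = 796/1796 = 0.44321
p₀ = P(outcome | unexposed) = 854/2820 = 0.30284
Overall risk P(Y=1) = π·p₁ + (1−π)·p₀ = 0.775×0.44321 + 0.225×0.30284 = 0.41162.
Under exogeneity, PAF = [P(Y=1) − p₀] / P(Y=1).
PAF = (0.41162 − 0.30284) / 0.41162 ≈ 0.2643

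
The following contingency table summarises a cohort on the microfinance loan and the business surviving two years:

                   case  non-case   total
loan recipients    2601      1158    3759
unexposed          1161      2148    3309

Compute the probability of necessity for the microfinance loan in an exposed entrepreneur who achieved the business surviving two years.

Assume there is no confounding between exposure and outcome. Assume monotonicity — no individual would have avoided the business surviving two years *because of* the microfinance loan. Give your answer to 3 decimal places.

PN ≈ 0.493

p₁ = P(outcome | exposed) = 2601/3759 = 0.69194
p₀ = P(outcome | unexposed) = 1161/3309 = 0.35086
Under exogeneity and monotonicity, PN = (p₁ − p₀)/p₁.
PN = (0.69194 − 0.35086) / 0.69194 ≈ 0.4929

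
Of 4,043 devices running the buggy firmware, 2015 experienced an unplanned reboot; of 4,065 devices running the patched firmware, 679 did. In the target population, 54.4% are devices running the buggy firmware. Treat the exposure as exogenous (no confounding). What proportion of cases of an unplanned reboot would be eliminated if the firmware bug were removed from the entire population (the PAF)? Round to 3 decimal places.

PAF ≈ 0.519

p₁ = P(outcome | exposed) = 2015/4043 = 0.49839
p₀ = P(outcome | unexposed) = 679/4065 = 0.16704
Overall risk P(Y=1) = π·p₁ + (1−π)·p₀ = 0.544×0.49839 + 0.456×0.16704 = 0.34729.
Under exogeneity, PAF = [P(Y=1) − p₀] / P(Y=1).
PAF = (0.34729 − 0.16704) / 0.34729 ≈ 0.5190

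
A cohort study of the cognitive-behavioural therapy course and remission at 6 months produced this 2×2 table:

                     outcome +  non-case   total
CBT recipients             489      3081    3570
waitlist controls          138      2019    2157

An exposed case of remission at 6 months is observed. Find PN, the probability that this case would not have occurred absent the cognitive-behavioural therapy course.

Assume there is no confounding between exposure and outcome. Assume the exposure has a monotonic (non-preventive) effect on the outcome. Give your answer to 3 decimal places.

PN ≈ 0.533

p₁ = P(outcome | exposed) = 489/3570 = 0.13697
p₀ = P(outcome | unexposed) = 138/2157 = 0.063978
Under exogeneity and monotonicity, PN = (p₁ − p₀)/p₁.
PN = (0.13697 − 0.063978) / 0.13697 ≈ 0.5329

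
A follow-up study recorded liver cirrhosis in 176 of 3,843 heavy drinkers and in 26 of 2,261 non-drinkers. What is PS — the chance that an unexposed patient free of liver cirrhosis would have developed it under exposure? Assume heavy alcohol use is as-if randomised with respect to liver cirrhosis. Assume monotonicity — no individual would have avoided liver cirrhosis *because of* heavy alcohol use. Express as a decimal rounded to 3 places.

p₁ = P(outcome | exposed) = 176/3843 = 0.045798
p₀ = P(outcome | unexposed) = 26/2261 = 0.011499
Under exogeneity and monotonicity, PS = (p₁ − p₀) / (1 − p₀).
PS = (0.045798 − 0.011499) / (1 − 0.011499) = 0.034298 / 0.9885 ≈ 0.0347

PS ≈ 0.035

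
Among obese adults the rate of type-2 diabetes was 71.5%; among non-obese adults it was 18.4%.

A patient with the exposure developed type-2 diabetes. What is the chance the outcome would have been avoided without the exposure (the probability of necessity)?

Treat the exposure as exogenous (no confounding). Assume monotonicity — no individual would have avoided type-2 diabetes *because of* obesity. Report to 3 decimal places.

PN ≈ 0.743

p₁ = 0.715, p₀ = 0.184.
Under exogeneity and monotonicity, PN = (p₁ − p₀) / p₁.
PN = (0.715 − 0.184) / 0.715 = 0.531 / 0.715 ≈ 0.7427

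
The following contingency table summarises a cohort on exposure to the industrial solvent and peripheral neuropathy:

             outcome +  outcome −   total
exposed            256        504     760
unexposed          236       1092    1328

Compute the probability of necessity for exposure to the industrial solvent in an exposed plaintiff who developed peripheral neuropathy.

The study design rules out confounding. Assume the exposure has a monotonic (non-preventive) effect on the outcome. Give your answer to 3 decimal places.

p₁ = P(outcome | exposed) = 256/760 = 0.33684
p₀ = P(outcome | unexposed) = 236/1328 = 0.17771
Under exogeneity and monotonicity, PN = (p₁ − p₀) / p₁.
PN = (0.33684 − 0.17771) / 0.33684 = 0.15913 / 0.33684 ≈ 0.4724

PN ≈ 0.472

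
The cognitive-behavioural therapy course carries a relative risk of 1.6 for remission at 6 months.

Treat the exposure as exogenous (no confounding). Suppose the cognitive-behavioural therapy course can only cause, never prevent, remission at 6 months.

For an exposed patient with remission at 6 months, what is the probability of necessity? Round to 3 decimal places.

PN ≈ 0.375

Under exogeneity and monotonicity, PN = (RR − 1) / RR = 1 − 1/RR.
PN = (1.6 − 1) / 1.6 = 0.6 / 1.6 ≈ 0.3750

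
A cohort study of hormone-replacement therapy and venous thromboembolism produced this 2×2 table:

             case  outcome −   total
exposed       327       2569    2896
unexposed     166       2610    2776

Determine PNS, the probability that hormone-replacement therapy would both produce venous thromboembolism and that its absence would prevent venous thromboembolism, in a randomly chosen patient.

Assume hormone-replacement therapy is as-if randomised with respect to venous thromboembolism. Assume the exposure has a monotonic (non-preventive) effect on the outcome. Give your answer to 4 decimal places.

PNS ≈ 0.0531

p₁ = P(outcome | exposed) = 327/2896 = 0.11291
p₀ = P(outcome | unexposed) = 166/2776 = 0.059798
Under exogeneity and monotonicity, PNS = p₁ − p₀.
PNS = 0.11291 − 0.059798 = 0.053116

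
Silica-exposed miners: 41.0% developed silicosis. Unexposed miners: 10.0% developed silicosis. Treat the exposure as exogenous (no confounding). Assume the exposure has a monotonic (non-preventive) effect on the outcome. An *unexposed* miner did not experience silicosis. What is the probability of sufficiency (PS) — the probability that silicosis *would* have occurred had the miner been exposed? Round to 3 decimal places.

PS ≈ 0.344

p₁ = 0.41, p₀ = 0.1.
Under exogeneity and monotonicity, PS = (p₁ − p₀) / (1 − p₀).
PS = (0.41 − 0.1) / (1 − 0.1) = 0.31 / 0.9 ≈ 0.3444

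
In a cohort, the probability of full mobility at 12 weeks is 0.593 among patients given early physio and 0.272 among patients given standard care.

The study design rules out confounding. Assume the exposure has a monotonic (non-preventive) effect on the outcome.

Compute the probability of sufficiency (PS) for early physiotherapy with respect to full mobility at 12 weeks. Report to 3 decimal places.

PS ≈ 0.441

Let p₁ = 0.593, p₀ = 0.272.
Under exogeneity and monotonicity, PS = (p₁ − p₀) / (1 − p₀).
PS = (0.593 − 0.272) / (1 − 0.272) = 0.321 / 0.728 ≈ 0.4409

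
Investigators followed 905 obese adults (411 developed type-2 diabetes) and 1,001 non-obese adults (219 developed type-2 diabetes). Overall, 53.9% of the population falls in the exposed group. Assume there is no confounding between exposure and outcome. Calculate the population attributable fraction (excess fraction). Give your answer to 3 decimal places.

PAF ≈ 0.367

p₁ = P(outcome | exposed) = 411/905 = 0.45414
p₀ = P(outcome | unexposed) = 219/1001 = 0.21878
Overall risk P(Y=1) = π·p₁ + (1−π)·p₀ = 0.539×0.45414 + 0.461×0.21878 = 0.34564.
Under exogeneity, PAF = [P(Y=1) − p₀] / P(Y=1).
PAF = (0.34564 − 0.21878) / 0.34564 ≈ 0.3670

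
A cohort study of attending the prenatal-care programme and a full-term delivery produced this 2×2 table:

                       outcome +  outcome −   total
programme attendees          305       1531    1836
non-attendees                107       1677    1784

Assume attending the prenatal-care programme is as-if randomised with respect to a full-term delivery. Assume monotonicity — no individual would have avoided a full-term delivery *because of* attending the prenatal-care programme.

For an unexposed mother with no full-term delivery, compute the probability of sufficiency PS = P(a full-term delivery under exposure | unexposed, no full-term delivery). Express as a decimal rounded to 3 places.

p₁ = P(outcome | exposed) = 305/1836 = 0.16612
p₀ = P(outcome | unexposed) = 107/1784 = 0.059978
Under exogeneity and monotonicity, PS = (p₁ − p₀)/(1 − p₀).
PS = (0.16612 − 0.059978) / 0.94002 ≈ 0.1129

PS ≈ 0.113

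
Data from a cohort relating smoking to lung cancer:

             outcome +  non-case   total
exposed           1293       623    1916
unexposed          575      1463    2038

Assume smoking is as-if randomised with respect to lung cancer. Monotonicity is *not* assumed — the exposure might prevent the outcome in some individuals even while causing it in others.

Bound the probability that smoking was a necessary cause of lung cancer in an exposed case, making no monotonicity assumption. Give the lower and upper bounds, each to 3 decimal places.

0.582 ≤ PN ≤ 1.000

p₁ = P(outcome | exposed) = 1293/1916 = 0.67484
p₀ = P(outcome | unexposed) = 575/2038 = 0.28214
Under exogeneity alone the bounds on PN are max{0,(p₁−p₀)/p₁} ≤ PN ≤ min{1,(1−p₀)/p₁}.
  lower = (p₁ − p₀)/p₁ = 0.3927 / 0.67484 ≈ 0.5819
  upper = min{1, (1 − p₀)/p₁} = 0.71786 / 0.67484 ≈ 1.0637 → capped at 1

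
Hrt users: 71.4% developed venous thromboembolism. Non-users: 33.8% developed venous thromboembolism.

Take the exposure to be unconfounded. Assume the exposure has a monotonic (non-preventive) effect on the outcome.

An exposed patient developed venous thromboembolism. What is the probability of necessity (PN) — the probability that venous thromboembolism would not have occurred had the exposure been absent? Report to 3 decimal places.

p₁ = 0.714, p₀ = 0.338.
Under exogeneity and monotonicity, PN = (p₁ − p₀) / p₁.
PN = (0.714 − 0.338) / 0.714 = 0.376 / 0.714 ≈ 0.5266

PN ≈ 0.527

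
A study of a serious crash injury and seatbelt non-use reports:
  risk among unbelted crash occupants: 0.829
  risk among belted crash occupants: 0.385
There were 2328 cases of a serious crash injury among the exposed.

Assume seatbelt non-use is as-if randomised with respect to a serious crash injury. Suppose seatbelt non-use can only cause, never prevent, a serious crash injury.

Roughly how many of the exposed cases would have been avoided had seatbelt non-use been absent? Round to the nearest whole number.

about 1247 cases

Let p₁ = 0.829, p₀ = 0.385.
PN = (p₁ − p₀)/p₁ = (0.829 − 0.385) / 0.829 ≈ 0.53559.
Attributable cases ≈ PN × (exposed cases) = 0.53559 × 2328 ≈ 1246.84.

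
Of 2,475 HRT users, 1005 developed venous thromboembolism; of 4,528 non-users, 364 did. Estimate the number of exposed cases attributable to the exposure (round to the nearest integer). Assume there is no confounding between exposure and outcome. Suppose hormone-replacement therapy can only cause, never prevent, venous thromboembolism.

about 806 cases

p₁ = P(outcome | exposed) = 1005/2475 = 0.40606
p₀ = P(outcome | unexposed) = 364/4528 = 0.080389
PN = (p₁ − p₀)/p₁ = (0.40606 − 0.080389) / 0.40606 ≈ 0.80203.
Attributable cases ≈ PN × (exposed cases) = 0.80203 × 1005 ≈ 806.04.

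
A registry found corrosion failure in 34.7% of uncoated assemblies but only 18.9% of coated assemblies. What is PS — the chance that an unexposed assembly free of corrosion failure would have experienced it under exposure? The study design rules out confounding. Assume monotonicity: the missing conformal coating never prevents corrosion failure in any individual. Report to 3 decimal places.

PS ≈ 0.195

p₁ = 0.347, p₀ = 0.189.
Under exogeneity and monotonicity, PS = (p₁ − p₀) / (1 − p₀).
PS = (0.347 − 0.189) / (1 − 0.189) = 0.158 / 0.811 ≈ 0.1948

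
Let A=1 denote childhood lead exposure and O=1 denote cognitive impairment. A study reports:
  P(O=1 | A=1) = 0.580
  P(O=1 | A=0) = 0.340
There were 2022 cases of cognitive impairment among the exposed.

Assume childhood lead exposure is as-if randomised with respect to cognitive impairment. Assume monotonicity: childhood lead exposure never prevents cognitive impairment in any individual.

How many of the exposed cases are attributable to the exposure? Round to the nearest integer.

Let p₁ = 0.58, p₀ = 0.34.
PN = (p₁ − p₀)/p₁ = (0.58 − 0.34) / 0.58 ≈ 0.41379.
Attributable cases ≈ PN × (exposed cases) = 0.41379 × 2022 ≈ 836.69.

about 837 cases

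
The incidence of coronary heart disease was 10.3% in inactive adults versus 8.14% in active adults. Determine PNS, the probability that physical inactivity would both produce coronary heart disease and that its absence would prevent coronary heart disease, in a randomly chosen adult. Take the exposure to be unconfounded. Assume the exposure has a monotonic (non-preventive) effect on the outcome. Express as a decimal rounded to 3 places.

p₁ = 0.103, p₀ = 0.0814.
Under exogeneity and monotonicity, PNS = p₁ − p₀.
PNS = 0.103 − 0.0814 = 0.0216

PNS ≈ 0.022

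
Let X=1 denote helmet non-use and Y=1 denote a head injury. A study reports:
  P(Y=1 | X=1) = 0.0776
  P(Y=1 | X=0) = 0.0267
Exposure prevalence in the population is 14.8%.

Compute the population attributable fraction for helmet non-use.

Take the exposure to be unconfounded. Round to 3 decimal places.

Let p₁ = 0.0776, p₀ = 0.0267.
Overall risk P(Y=1) = π·p₁ + (1−π)·p₀ = 0.148×0.0776 + 0.852×0.0267 = 0.034233.
Under exogeneity, PAF = [P(Y=1) − p₀] / P(Y=1).
PAF = (0.034233 − 0.0267) / 0.034233 ≈ 0.2201

PAF ≈ 0.220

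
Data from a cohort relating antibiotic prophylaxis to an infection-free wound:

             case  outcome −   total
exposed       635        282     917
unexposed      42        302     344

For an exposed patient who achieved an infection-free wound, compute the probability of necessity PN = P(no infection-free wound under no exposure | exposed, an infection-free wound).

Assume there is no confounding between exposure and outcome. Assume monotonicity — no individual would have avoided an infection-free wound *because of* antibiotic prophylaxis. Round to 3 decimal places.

p₁ = P(outcome | exposed) = 635/917 = 0.69248
p₀ = P(outcome | unexposed) = 42/344 = 0.12209
Under exogeneity and monotonicity, PN = (p₁ − p₀)/p₁.
PN = (0.69248 − 0.12209) / 0.69248 ≈ 0.8237

PN ≈ 0.824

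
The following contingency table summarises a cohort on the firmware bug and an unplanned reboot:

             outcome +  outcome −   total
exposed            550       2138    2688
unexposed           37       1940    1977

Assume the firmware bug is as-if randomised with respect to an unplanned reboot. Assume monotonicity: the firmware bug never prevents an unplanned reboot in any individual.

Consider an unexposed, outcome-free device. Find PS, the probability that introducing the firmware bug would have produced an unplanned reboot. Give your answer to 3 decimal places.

p₁ = P(outcome | exposed) = 550/2688 = 0.20461
p₀ = P(outcome | unexposed) = 37/1977 = 0.018715
Under exogeneity and monotonicity, PS = (p₁ − p₀)/(1 − p₀).
PS = (0.20461 − 0.018715) / 0.98128 ≈ 0.1894

PS ≈ 0.189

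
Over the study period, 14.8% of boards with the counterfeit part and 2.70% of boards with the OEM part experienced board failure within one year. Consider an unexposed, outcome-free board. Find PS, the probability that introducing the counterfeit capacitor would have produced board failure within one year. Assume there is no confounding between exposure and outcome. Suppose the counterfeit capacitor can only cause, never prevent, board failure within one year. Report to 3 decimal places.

p₁ = 0.148, p₀ = 0.027.
Under exogeneity and monotonicity, PS = (p₁ − p₀) / (1 − p₀).
PS = (0.148 − 0.027) / (1 − 0.027) = 0.121 / 0.973 ≈ 0.1244

PS ≈ 0.124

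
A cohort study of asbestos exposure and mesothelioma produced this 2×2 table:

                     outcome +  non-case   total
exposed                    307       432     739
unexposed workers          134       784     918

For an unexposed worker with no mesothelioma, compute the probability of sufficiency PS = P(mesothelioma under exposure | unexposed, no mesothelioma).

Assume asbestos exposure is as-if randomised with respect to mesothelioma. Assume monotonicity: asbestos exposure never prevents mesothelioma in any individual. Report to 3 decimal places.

p₁ = P(outcome | exposed) = 307/739 = 0.41543
p₀ = P(outcome | unexposed) = 134/918 = 0.14597
Under exogeneity and monotonicity, PS = (p₁ − p₀) / (1 − p₀).
PS = (0.41543 − 0.14597) / (1 − 0.14597) = 0.26946 / 0.85403 ≈ 0.3155

PS ≈ 0.316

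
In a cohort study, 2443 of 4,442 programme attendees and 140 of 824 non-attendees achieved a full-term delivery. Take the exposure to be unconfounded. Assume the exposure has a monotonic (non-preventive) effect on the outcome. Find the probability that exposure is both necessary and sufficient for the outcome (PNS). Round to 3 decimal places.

p₁ = P(outcome | exposed) = 2443/4442 = 0.54998
p₀ = P(outcome | unexposed) = 140/824 = 0.1699
Under exogeneity and monotonicity, PNS = p₁ − p₀.
PNS = 0.54998 − 0.1699 = 0.38007

PNS ≈ 0.380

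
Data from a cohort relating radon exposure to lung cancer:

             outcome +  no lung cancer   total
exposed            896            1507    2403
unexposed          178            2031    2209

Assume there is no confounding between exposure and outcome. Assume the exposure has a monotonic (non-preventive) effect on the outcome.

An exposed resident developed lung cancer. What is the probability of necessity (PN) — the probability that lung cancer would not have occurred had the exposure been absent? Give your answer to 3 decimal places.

PN ≈ 0.784

p₁ = P(outcome | exposed) = 896/2403 = 0.37287
p₀ = P(outcome | unexposed) = 178/2209 = 0.080579
Under exogeneity and monotonicity, PN = (p₁ − p₀) / p₁.
PN = (0.37287 − 0.080579) / 0.37287 = 0.29229 / 0.37287 ≈ 0.7839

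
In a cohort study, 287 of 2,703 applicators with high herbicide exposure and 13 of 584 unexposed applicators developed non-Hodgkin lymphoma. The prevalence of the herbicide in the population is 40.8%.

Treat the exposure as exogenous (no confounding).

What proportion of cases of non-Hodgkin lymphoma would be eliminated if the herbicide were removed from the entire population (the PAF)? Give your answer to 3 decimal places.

PAF ≈ 0.606

p₁ = P(outcome | exposed) = 287/2703 = 0.10618
p₀ = P(outcome | unexposed) = 13/584 = 0.02226
Overall risk P(Y=1) = π·p₁ + (1−π)·p₀ = 0.408×0.10618 + 0.592×0.02226 = 0.056499.
Under exogeneity, PAF = [P(Y=1) − p₀] / P(Y=1).
PAF = (0.056499 − 0.02226) / 0.056499 ≈ 0.6060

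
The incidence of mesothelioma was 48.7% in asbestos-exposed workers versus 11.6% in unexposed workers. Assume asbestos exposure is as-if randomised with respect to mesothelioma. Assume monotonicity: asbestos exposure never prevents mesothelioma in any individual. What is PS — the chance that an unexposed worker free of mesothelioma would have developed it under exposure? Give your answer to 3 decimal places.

PS ≈ 0.420

p₁ = 0.487, p₀ = 0.116.
Under exogeneity and monotonicity, PS = (p₁ − p₀) / (1 − p₀).
PS = (0.487 − 0.116) / (1 − 0.116) = 0.371 / 0.884 ≈ 0.4197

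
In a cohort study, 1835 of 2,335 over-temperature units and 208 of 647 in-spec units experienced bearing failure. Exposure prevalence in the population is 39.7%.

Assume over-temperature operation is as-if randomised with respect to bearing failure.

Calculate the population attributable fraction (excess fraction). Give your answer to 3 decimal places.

p₁ = P(outcome | exposed) = 1835/2335 = 0.78587
p₀ = P(outcome | unexposed) = 208/647 = 0.32148
Overall risk P(Y=1) = π·p₁ + (1−π)·p₀ = 0.397×0.78587 + 0.603×0.32148 = 0.50584.
Under exogeneity, PAF = [P(Y=1) − p₀] / P(Y=1).
PAF = (0.50584 − 0.32148) / 0.50584 ≈ 0.3645

PAF ≈ 0.364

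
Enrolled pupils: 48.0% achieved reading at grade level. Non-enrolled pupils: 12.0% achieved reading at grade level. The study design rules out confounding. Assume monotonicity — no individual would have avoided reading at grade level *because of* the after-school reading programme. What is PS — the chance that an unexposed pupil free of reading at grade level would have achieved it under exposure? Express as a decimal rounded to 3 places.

PS ≈ 0.409

p₁ = 0.48, p₀ = 0.12.
Under exogeneity and monotonicity, PS = (p₁ − p₀) / (1 − p₀).
PS = (0.48 − 0.12) / (1 − 0.12) = 0.36 / 0.88 ≈ 0.4091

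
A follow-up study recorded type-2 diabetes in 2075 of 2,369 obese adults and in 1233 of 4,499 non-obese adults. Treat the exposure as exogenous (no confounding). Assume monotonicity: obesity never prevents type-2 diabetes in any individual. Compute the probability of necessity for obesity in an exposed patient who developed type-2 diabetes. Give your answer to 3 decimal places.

p₁ = P(outcome | exposed) = 2075/2369 = 0.8759
p₀ = P(outcome | unexposed) = 1233/4499 = 0.27406
Under exogeneity and monotonicity, PN = (p₁ − p₀) / p₁.
PN = (0.8759 − 0.27406) / 0.8759 = 0.60184 / 0.8759 ≈ 0.6871

PN ≈ 0.687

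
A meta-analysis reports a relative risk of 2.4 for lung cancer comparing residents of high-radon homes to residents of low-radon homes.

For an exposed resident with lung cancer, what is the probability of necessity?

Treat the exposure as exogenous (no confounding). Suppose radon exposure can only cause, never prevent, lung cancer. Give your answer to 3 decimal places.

PN ≈ 0.583

Under exogeneity and monotonicity, PN = (RR − 1) / RR = 1 − 1/RR.
PN = (2.4 − 1) / 2.4 = 1.4 / 2.4 ≈ 0.5833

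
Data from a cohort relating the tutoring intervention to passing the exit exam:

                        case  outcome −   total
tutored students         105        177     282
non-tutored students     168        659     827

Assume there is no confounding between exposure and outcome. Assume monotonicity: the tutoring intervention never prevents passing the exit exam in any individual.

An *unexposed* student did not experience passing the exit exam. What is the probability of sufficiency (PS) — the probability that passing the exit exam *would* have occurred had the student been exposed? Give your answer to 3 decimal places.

p₁ = P(outcome | exposed) = 105/282 = 0.37234
p₀ = P(outcome | unexposed) = 168/827 = 0.20314
Under exogeneity and monotonicity, PS = (p₁ − p₀)/(1 − p₀).
PS = (0.37234 − 0.20314) / 0.79686 ≈ 0.2123

PS ≈ 0.212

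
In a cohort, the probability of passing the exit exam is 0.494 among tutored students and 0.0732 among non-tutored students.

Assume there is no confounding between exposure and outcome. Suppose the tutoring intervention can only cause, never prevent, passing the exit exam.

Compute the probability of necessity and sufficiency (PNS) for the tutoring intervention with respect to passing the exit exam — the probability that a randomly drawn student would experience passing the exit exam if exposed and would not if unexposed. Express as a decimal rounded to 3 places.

PNS ≈ 0.421

Let p₁ = 0.494, p₀ = 0.0732.
Under exogeneity and monotonicity, PNS = p₁ − p₀.
PNS = 0.494 − 0.0732 = 0.4208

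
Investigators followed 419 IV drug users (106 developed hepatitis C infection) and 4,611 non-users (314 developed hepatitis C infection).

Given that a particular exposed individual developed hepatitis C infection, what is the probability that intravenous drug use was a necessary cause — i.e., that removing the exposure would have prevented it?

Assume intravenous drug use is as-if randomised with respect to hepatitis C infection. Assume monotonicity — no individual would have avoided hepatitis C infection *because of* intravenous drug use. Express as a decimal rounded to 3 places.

p₁ = P(outcome | exposed) = 106/419 = 0.25298
p₀ = P(outcome | unexposed) = 314/4611 = 0.068098
Under exogeneity and monotonicity, PN = (p₁ − p₀) / p₁.
PN = (0.25298 − 0.068098) / 0.25298 = 0.18489 / 0.25298 ≈ 0.7308

PN ≈ 0.731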